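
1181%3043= 1181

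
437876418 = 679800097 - 241923679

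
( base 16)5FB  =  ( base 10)1531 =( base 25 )2B6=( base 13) 90a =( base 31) 1ic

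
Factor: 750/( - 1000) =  - 3/4 = - 2^( - 2 )*3^1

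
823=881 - 58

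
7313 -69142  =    -  61829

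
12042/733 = 12042/733 = 16.43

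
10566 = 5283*2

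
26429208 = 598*44196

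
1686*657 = 1107702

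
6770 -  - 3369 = 10139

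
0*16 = 0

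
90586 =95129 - 4543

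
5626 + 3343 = 8969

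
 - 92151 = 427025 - 519176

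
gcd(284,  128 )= 4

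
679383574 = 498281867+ 181101707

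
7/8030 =7/8030 = 0.00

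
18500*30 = 555000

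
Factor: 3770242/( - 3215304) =-1885121/1607652= - 2^(-2 )*3^ ( - 2)*7^1*71^1*3793^1*44657^( - 1)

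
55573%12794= 4397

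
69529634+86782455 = 156312089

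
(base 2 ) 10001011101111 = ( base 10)8943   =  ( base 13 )40bc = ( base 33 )870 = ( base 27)C76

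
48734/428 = 24367/214= 113.86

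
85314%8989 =4413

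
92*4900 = 450800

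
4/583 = 4/583 =0.01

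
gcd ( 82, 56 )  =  2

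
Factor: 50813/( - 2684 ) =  - 833/44 = - 2^( - 2 )*7^2*11^( - 1)*17^1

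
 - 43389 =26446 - 69835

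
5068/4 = 1267  =  1267.00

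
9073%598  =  103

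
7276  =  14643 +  - 7367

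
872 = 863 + 9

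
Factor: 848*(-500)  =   - 424000  =  -2^6*5^3 * 53^1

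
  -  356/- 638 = 178/319 = 0.56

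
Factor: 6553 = 6553^1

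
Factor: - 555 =-3^1*5^1*37^1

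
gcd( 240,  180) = 60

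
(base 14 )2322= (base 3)22101011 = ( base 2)1011111011010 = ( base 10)6106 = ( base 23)BCB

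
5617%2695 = 227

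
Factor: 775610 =2^1*  5^1*11^2*641^1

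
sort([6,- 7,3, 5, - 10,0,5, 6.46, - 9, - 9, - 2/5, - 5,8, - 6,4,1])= [ - 10,-9, - 9, -7, - 6, - 5, - 2/5,0,1 , 3 , 4,5,5,6,6.46,8 ] 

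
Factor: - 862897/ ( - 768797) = 7^1 * 19^( - 1 )*43^(-1 ) * 131^1 = 917/817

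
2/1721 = 2/1721 = 0.00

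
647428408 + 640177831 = 1287606239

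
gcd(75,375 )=75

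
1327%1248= 79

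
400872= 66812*6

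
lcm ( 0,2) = 0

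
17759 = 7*2537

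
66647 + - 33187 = 33460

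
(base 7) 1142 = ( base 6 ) 1542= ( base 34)ce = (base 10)422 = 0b110100110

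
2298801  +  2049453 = 4348254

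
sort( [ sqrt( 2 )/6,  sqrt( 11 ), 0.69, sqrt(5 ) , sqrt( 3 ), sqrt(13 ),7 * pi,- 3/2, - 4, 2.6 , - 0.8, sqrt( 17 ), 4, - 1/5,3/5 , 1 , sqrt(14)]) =[ - 4, - 3/2,-0.8 , - 1/5,sqrt( 2)/6, 3/5, 0.69,1,sqrt( 3),sqrt(5), 2.6,sqrt(11 ), sqrt( 13),sqrt ( 14 ), 4, sqrt(17 ), 7*pi]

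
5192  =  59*88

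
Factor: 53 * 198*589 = 2^1 * 3^2*11^1*19^1*31^1*53^1 = 6180966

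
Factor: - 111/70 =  - 2^(-1)*3^1*5^( - 1) * 7^(-1)  *37^1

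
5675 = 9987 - 4312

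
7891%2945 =2001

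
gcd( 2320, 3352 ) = 8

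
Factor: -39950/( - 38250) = 3^ ( - 2)*5^( - 1)*47^1 = 47/45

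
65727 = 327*201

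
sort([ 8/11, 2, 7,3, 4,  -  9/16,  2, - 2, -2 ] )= [ - 2, - 2, - 9/16,8/11 , 2,2,3, 4 , 7 ] 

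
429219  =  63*6813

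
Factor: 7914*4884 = 2^3*3^2 * 11^1*37^1*1319^1 = 38651976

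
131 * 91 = 11921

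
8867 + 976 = 9843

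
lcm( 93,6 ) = 186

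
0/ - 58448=0/1 = -  0.00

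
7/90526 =7/90526 = 0.00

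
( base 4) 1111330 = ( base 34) 4PQ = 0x157C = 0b1010101111100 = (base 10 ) 5500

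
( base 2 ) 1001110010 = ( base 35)HV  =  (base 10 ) 626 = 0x272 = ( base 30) kq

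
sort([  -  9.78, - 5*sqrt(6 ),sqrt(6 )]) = [-5*sqrt(6 ), - 9.78, sqrt( 6 ) ]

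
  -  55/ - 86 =55/86 = 0.64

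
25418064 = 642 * 39592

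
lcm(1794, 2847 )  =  130962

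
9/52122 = 3/17374 = 0.00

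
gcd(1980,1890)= 90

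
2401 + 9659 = 12060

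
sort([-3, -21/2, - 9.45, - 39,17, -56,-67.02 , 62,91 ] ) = [  -  67.02,-56, - 39, - 21/2,-9.45, - 3,17, 62, 91 ]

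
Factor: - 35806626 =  - 2^1*3^2*541^1 * 3677^1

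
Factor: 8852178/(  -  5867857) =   -  2^1*3^1*1475363^1*5867857^(- 1)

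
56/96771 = 56/96771 = 0.00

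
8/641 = 8/641 = 0.01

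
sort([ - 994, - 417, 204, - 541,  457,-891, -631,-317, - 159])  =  [  -  994, - 891, - 631, - 541,-417,-317 , - 159,204,457]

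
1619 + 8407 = 10026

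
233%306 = 233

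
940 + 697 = 1637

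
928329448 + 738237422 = 1666566870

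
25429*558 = 14189382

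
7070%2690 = 1690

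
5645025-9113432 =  - 3468407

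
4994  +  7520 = 12514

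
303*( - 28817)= - 8731551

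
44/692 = 11/173=0.06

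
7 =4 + 3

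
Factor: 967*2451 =3^1*19^1*43^1*967^1 = 2370117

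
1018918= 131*7778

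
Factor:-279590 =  - 2^1*5^1 * 73^1*383^1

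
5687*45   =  255915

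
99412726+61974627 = 161387353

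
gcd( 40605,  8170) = 5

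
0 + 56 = 56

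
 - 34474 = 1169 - 35643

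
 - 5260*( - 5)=26300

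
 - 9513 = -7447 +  - 2066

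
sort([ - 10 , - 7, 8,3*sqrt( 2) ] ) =[ - 10, - 7, 3*sqrt( 2), 8] 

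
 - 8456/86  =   - 4228/43 = - 98.33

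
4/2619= 4/2619 = 0.00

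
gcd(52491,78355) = 1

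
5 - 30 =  - 25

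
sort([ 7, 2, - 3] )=[ - 3,  2, 7 ] 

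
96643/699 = 96643/699 = 138.26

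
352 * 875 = 308000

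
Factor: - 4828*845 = -2^2*5^1 * 13^2*17^1*71^1= -4079660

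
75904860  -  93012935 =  - 17108075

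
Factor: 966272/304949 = 2^7*7549^1*304949^( - 1)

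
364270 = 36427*10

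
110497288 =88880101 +21617187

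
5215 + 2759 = 7974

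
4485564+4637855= 9123419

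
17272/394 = 8636/197 = 43.84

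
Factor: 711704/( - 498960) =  - 12709/8910 =- 2^( - 1)*3^( - 4 )*5^ ( - 1 )*11^( - 1)*71^1*179^1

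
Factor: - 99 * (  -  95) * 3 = 28215  =  3^3 * 5^1*11^1*19^1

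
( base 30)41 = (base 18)6D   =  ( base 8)171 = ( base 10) 121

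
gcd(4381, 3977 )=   1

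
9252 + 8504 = 17756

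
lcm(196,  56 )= 392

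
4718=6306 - 1588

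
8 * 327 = 2616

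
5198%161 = 46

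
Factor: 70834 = 2^1*107^1*331^1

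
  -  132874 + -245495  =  -378369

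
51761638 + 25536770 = 77298408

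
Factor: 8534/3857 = 2^1 *7^ ( - 1) * 17^1* 19^ ( - 1) * 29^ ( - 1) *251^1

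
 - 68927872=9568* ( - 7204 )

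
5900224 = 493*11968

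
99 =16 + 83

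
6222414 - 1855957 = 4366457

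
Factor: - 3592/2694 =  - 4/3 = - 2^2*3^( - 1 ) 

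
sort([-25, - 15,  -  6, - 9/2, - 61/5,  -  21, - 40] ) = [-40, - 25,- 21, - 15, - 61/5, - 6, - 9/2]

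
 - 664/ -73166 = 332/36583 = 0.01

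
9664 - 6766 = 2898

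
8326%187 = 98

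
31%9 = 4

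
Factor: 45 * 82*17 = 62730=2^1*3^2*5^1*17^1*41^1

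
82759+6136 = 88895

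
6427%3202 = 23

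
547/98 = 5 + 57/98 = 5.58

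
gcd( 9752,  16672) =8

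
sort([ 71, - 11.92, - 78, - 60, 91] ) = [ - 78 , - 60, - 11.92 , 71,91 ] 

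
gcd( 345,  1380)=345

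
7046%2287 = 185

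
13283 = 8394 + 4889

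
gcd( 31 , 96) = 1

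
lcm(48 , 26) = 624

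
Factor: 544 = 2^5*17^1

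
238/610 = 119/305 = 0.39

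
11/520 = 11/520= 0.02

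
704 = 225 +479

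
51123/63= 811 + 10/21  =  811.48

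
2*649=1298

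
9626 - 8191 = 1435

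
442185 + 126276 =568461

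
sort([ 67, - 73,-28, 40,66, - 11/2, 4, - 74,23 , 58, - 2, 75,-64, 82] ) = [ - 74, -73, - 64, -28,-11/2,  -  2, 4, 23,40, 58 , 66, 67,75,82 ]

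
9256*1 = 9256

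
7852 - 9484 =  - 1632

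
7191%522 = 405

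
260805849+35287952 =296093801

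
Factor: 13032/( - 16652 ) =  - 2^1 *3^2*23^( - 1 )  =  - 18/23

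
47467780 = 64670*734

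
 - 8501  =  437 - 8938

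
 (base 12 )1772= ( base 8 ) 5406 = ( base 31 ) 2T1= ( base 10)2822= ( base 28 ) 3gm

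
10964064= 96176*114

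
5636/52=1409/13 = 108.38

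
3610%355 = 60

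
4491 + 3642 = 8133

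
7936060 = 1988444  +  5947616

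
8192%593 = 483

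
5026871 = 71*70801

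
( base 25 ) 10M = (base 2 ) 1010000111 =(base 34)j1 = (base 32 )K7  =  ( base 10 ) 647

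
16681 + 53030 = 69711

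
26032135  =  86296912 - 60264777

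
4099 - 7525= - 3426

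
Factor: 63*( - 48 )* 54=-163296=-2^5 * 3^6*7^1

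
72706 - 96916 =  - 24210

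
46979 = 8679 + 38300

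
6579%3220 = 139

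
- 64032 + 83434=19402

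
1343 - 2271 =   -  928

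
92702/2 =46351   =  46351.00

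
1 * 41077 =41077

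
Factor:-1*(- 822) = 822 = 2^1*3^1 * 137^1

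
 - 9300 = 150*( - 62 ) 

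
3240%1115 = 1010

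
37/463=37/463 = 0.08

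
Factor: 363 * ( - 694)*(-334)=2^2*3^1*11^2*167^1*347^1 = 84141948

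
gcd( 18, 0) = 18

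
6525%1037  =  303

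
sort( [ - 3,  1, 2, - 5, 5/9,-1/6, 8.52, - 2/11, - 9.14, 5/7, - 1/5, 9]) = [ - 9.14, - 5, - 3, - 1/5,-2/11, - 1/6,5/9, 5/7 , 1, 2,8.52,9 ] 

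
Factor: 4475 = 5^2 * 179^1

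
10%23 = 10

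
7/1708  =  1/244 = 0.00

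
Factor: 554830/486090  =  3^( - 2 )*11^(-1 )*113^1  =  113/99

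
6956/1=6956=6956.00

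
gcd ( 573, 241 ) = 1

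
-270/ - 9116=135/4558  =  0.03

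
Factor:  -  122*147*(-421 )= 7550214  =  2^1*3^1 * 7^2 * 61^1*421^1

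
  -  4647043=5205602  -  9852645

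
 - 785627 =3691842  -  4477469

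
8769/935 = 8769/935 =9.38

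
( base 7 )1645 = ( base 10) 670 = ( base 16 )29E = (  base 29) N3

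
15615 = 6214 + 9401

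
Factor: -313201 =  -  7^1  *101^1 *443^1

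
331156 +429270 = 760426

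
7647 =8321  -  674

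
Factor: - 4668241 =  - 23^1*202967^1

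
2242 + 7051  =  9293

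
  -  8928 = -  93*96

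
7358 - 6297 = 1061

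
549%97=64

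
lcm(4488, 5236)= 31416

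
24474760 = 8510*2876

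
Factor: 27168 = 2^5*3^1*283^1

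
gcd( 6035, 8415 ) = 85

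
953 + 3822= 4775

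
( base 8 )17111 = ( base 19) 1291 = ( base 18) 15GD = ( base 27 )AH4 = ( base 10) 7753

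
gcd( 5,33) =1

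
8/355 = 8/355 =0.02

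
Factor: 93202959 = 3^1 * 17^1 * 1827509^1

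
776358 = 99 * 7842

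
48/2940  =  4/245 =0.02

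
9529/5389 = 9529/5389 = 1.77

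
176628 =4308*41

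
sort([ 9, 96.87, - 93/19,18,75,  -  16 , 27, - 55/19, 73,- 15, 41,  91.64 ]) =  [ - 16, - 15 , - 93/19 ,-55/19, 9, 18, 27,41, 73,75,91.64,96.87]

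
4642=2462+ 2180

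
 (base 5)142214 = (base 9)8123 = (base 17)1391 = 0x172E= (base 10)5934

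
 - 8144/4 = -2036 = - 2036.00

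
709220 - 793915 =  - 84695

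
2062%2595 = 2062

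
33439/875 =38 + 27/125 = 38.22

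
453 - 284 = 169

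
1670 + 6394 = 8064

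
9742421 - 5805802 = 3936619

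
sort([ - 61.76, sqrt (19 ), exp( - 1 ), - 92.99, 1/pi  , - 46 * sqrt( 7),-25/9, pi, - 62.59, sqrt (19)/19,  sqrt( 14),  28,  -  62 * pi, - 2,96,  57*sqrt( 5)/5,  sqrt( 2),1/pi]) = [ - 62*pi, - 46 * sqrt(7), - 92.99, - 62.59,-61.76,-25/9,  -  2,sqrt( 19 )/19,1/pi, 1/pi,exp(  -  1 ),  sqrt( 2 ), pi,sqrt( 14),sqrt(19 ) , 57*sqrt (5 ) /5, 28,96]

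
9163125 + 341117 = 9504242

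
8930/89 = 100  +  30/89=   100.34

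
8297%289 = 205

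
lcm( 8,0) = 0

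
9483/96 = 98 + 25/32 = 98.78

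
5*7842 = 39210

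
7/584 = 7/584 = 0.01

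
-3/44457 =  - 1/14819 = -0.00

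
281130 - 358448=-77318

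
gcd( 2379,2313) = 3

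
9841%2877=1210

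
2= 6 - 4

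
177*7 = 1239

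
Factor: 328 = 2^3*41^1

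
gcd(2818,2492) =2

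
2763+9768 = 12531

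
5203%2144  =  915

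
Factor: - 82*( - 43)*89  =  2^1*41^1*43^1*89^1 = 313814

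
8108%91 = 9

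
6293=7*899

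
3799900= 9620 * 395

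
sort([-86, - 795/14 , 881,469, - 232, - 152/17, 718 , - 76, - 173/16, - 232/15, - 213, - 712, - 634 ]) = [  -  712,-634,  -  232, - 213, - 86, - 76,-795/14,-232/15, - 173/16, - 152/17, 469,  718, 881 ] 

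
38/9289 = 38/9289 =0.00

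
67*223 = 14941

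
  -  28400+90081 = 61681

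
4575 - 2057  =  2518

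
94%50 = 44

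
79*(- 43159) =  - 3409561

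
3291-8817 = - 5526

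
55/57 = 55/57= 0.96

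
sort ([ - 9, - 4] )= [ - 9 ,  -  4]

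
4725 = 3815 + 910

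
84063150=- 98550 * ( -853 ) 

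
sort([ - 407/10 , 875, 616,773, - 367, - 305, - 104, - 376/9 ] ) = [ - 367, - 305, - 104, - 376/9, - 407/10, 616 , 773, 875 ]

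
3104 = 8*388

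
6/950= 3/475 = 0.01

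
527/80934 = 527/80934 = 0.01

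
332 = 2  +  330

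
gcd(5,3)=1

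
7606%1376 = 726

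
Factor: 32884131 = 3^1*7^1* 1565911^1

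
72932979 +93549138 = 166482117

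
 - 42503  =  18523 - 61026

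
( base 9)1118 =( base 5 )11302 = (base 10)827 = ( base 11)692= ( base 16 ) 33B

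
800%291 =218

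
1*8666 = 8666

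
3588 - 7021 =-3433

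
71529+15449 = 86978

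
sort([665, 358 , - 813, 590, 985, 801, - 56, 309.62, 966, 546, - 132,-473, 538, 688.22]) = [ - 813, - 473, - 132, - 56, 309.62, 358 , 538, 546, 590, 665, 688.22, 801, 966, 985]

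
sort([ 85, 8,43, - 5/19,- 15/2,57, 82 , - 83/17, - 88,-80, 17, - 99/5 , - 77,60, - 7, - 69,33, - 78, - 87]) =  [-88, - 87, - 80 , - 78  ,- 77,  -  69, - 99/5, - 15/2, - 7, - 83/17, - 5/19,8,17, 33,43 , 57,60,82,85 ]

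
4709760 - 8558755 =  - 3848995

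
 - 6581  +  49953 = 43372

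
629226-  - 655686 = 1284912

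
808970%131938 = 17342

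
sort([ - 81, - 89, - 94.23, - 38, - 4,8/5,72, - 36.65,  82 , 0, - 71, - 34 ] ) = [ - 94.23, - 89, - 81, -71 , - 38, - 36.65, - 34, - 4,  0,8/5, 72,82] 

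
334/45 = 7 + 19/45 = 7.42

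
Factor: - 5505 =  - 3^1*5^1*367^1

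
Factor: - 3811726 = - 2^1 * 1905863^1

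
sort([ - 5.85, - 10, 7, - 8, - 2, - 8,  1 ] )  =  [ - 10, - 8, - 8, - 5.85 , - 2, 1,7 ] 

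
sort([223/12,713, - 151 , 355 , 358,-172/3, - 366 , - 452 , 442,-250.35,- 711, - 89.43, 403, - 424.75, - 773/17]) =[ - 711,  -  452,-424.75, - 366  ,  -  250.35, - 151, - 89.43, - 172/3, - 773/17,223/12,355, 358,403,442, 713]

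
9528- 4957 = 4571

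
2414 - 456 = 1958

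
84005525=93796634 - 9791109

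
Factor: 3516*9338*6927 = 227430090216  =  2^3*3^2*7^1 * 23^1*29^1 * 293^1*2309^1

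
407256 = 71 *5736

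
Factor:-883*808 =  - 713464 =- 2^3*101^1*883^1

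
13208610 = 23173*570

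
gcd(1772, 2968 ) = 4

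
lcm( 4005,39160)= 352440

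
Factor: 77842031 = 17^1*19^1*240997^1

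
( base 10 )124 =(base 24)54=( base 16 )7c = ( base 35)3J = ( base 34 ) 3M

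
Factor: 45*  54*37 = 2^1*3^5*5^1  *  37^1  =  89910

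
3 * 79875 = 239625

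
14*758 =10612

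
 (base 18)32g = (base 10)1024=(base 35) t9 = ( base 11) 851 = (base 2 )10000000000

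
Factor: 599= 599^1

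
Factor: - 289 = -17^2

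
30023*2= 60046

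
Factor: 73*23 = 1679 = 23^1 *73^1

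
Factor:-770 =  - 2^1  *5^1*7^1*11^1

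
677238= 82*8259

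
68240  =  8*8530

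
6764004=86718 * 78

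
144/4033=144/4033 = 0.04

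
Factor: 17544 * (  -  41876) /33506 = - 2^4*3^1*11^(-1 )*17^1 * 19^2*29^1* 43^1 * 1523^(-1 ) = - 367336272/16753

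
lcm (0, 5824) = 0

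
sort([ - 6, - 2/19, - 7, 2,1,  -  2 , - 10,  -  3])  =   [ - 10, - 7,- 6,-3, - 2, - 2/19,1,2 ]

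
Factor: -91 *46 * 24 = - 100464 = - 2^4*3^1 * 7^1*13^1*23^1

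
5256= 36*146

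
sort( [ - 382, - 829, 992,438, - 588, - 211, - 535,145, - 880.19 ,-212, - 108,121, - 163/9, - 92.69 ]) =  [-880.19, - 829, - 588, - 535,-382, - 212, - 211, - 108,-92.69, - 163/9, 121,145,438,  992]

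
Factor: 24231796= 2^2*227^1*26687^1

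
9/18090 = 1/2010 = 0.00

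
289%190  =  99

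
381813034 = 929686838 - 547873804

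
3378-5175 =-1797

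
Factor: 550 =2^1 * 5^2*11^1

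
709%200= 109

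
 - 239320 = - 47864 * 5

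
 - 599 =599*( - 1) 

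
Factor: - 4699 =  - 37^1*127^1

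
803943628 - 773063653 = 30879975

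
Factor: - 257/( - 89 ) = 89^(-1)*257^1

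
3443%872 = 827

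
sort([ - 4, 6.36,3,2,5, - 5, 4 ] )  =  [ - 5, - 4,2, 3, 4, 5 , 6.36]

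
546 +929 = 1475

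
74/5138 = 37/2569 = 0.01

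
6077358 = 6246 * 973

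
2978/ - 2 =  - 1489/1  =  -1489.00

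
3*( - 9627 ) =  - 28881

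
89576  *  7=627032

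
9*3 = 27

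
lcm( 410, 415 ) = 34030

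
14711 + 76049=90760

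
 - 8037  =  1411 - 9448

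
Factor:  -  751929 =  - 3^1 * 250643^1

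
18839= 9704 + 9135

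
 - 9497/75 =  - 127  +  28/75 = - 126.63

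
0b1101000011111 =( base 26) 9n5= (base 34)5qn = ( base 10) 6687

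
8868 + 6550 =15418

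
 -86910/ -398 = 43455/199 = 218.37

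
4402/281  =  4402/281 = 15.67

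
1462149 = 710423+751726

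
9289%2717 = 1138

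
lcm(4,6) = 12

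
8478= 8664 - 186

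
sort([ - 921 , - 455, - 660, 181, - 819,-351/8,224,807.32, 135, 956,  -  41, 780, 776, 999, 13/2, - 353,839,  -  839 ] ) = [  -  921,-839,-819,- 660,-455 ,  -  353,-351/8,-41,  13/2, 135,181, 224, 776,780 , 807.32,839,  956, 999]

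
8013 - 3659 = 4354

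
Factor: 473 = 11^1*43^1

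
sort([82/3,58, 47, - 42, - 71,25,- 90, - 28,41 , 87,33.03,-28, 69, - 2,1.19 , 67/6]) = [  -  90, - 71, - 42,-28, - 28,-2,1.19,67/6, 25,82/3,33.03, 41,  47, 58,69,87]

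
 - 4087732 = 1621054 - 5708786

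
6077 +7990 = 14067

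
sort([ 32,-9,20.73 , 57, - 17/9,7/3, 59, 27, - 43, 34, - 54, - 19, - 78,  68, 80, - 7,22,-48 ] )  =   [-78,-54, - 48, - 43, - 19, - 9 , - 7,  -  17/9,7/3,20.73,22,27,32, 34,  57, 59,  68,80] 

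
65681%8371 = 7084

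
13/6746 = 13/6746= 0.00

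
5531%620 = 571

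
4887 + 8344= 13231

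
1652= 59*28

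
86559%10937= 10000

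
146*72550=10592300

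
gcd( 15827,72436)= 7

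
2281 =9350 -7069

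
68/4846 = 34/2423 = 0.01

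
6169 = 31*199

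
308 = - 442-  -750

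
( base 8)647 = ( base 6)1543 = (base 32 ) d7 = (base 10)423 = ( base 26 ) g7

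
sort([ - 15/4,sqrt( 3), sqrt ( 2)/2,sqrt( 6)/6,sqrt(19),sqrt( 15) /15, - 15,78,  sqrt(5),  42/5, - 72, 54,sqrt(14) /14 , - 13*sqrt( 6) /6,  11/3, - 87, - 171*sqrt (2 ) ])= [ - 171 * sqrt( 2), - 87, - 72, - 15, - 13*sqrt ( 6 )/6, - 15/4, sqrt( 15 ) /15,sqrt ( 14) /14,sqrt( 6 ) /6,  sqrt(2 ) /2,sqrt (3),  sqrt(5 ),11/3,sqrt(19 ),42/5,54,78 ]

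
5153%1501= 650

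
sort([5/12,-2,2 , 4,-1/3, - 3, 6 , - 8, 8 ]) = [- 8,-3 ,-2, - 1/3,  5/12, 2,  4 , 6,8 ] 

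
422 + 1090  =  1512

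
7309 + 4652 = 11961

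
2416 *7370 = 17805920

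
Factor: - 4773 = - 3^1*37^1*43^1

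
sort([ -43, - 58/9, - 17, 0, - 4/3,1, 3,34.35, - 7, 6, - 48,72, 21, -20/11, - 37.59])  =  [ - 48, - 43, - 37.59 , - 17, - 7, - 58/9,- 20/11, - 4/3, 0, 1,3 , 6, 21 , 34.35 , 72]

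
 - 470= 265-735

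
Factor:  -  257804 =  - 2^2*64451^1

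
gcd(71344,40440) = 8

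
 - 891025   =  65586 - 956611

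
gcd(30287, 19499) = 31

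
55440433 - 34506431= 20934002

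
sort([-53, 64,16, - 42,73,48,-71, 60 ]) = [ - 71, - 53,-42, 16,48,60,  64, 73 ]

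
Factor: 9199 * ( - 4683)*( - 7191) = 309780492147 = 3^3 * 7^1*17^1 * 47^1 * 223^1 * 9199^1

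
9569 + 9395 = 18964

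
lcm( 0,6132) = 0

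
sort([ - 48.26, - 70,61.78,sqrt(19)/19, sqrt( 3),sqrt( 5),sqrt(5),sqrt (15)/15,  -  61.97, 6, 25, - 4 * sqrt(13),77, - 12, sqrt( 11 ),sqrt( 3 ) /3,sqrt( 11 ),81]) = [ - 70, - 61.97, - 48.26,- 4*sqrt(13),-12,sqrt( 19 ) /19, sqrt( 15) /15, sqrt (3) /3,sqrt( 3 ), sqrt( 5 ) , sqrt( 5 ), sqrt( 11 ),sqrt( 11 ), 6 , 25,61.78,77,81]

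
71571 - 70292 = 1279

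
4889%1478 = 455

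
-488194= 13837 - 502031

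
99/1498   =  99/1498 = 0.07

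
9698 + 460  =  10158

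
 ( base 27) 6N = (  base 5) 1220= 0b10111001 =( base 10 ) 185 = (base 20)95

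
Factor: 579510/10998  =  685/13 = 5^1*13^(-1 )*137^1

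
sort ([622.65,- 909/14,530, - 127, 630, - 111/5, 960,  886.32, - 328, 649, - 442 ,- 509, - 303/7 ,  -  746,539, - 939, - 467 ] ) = [ - 939, - 746 , - 509, - 467,- 442, - 328 ,  -  127, - 909/14, - 303/7, - 111/5, 530, 539, 622.65, 630, 649, 886.32, 960] 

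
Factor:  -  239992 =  - 2^3 * 131^1*229^1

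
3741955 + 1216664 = 4958619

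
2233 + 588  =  2821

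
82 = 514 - 432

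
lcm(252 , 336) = 1008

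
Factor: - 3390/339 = -2^1*5^1 = -10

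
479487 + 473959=953446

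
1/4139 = 1/4139 = 0.00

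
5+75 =80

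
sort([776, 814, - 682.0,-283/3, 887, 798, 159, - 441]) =[ -682.0 , - 441,  -  283/3, 159, 776, 798, 814, 887 ] 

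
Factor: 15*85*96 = 2^5*3^2 * 5^2 * 17^1 = 122400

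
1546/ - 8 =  - 194 + 3/4  =  - 193.25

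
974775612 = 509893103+464882509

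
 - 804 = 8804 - 9608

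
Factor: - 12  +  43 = 31^1= 31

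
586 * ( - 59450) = -34837700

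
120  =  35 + 85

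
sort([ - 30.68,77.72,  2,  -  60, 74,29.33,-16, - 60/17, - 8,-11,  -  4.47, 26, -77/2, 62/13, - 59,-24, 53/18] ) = [ - 60, - 59,-77/2, - 30.68, - 24,  -  16,  -  11  , - 8, -4.47,-60/17, 2, 53/18, 62/13,  26  ,  29.33, 74, 77.72]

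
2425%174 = 163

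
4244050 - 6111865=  - 1867815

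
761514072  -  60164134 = 701349938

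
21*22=462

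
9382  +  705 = 10087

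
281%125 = 31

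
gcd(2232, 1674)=558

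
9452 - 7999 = 1453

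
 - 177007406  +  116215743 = -60791663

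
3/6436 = 3/6436 = 0.00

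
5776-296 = 5480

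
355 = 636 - 281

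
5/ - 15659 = - 1 +15654/15659  =  -0.00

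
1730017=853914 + 876103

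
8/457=8/457=0.02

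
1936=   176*11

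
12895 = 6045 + 6850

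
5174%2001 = 1172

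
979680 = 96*10205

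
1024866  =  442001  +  582865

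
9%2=1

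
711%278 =155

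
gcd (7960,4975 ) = 995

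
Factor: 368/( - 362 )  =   - 2^3*23^1*181^( - 1) = - 184/181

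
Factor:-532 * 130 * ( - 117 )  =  8091720 = 2^3*3^2* 5^1*7^1 * 13^2*19^1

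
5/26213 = 5/26213 = 0.00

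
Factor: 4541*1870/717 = 35530/3 = 2^1*3^( - 1 )*5^1 * 11^1*17^1*19^1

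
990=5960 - 4970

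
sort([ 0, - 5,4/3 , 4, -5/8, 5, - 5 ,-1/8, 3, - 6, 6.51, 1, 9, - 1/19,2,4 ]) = [ - 6,-5, - 5, - 5/8, - 1/8, -1/19, 0, 1, 4/3, 2, 3, 4,4, 5, 6.51, 9] 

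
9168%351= 42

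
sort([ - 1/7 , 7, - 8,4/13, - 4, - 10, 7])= [ - 10 , - 8, - 4, - 1/7, 4/13, 7, 7 ] 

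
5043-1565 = 3478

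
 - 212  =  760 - 972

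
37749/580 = 37749/580 = 65.08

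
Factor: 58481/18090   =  2^(-1) *3^( - 3)*5^ (  -  1) * 67^( - 1)*58481^1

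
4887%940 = 187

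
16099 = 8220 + 7879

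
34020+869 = 34889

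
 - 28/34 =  - 1 + 3/17=   - 0.82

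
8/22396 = 2/5599  =  0.00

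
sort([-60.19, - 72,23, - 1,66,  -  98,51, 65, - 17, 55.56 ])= [ - 98 ,-72, - 60.19, - 17, - 1 , 23, 51,55.56,65,66 ]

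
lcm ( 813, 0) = 0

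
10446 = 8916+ 1530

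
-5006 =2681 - 7687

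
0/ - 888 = 0/1 = - 0.00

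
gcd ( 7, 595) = 7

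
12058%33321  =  12058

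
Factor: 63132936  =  2^3*3^1*2630539^1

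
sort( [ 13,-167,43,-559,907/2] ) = [ - 559,- 167,  13,43,907/2 ]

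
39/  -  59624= - 39/59624 = - 0.00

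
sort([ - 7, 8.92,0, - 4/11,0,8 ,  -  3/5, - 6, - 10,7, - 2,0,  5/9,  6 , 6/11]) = [ - 10, - 7,  -  6, - 2,-3/5,  -  4/11, 0, 0,0,6/11,5/9,6,7,8,8.92] 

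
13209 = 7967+5242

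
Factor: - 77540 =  - 2^2*5^1 * 3877^1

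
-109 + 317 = 208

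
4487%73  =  34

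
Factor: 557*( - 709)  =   - 557^1 * 709^1= - 394913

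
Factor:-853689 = -3^1 *17^1*19^1*881^1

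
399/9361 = 399/9361 = 0.04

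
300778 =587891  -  287113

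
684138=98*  6981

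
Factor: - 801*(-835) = 3^2*5^1* 89^1*167^1=668835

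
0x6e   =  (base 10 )110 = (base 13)86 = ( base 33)3b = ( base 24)4e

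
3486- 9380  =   - 5894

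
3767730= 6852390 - 3084660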